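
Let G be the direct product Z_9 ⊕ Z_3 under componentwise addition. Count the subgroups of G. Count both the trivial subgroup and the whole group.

10

|G| = 27, so by Lagrange every subgroup order divides 27. Divisors: 1, 3, 9, 27.
Subgroups by order — order 1: 1; order 3: 4; order 9: 4; order 27: 1.
Total: 1 + 4 + 4 + 1 = 10.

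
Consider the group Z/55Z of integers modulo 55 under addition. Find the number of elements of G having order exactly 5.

4

In a cyclic group of order 55, the number of elements of order d (for d | 55) is φ(d).
φ(5) = 4.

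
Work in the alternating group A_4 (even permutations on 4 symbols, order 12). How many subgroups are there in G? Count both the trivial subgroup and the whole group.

10

|G| = 12, so by Lagrange every subgroup order divides 12. Divisors: 1, 2, 3, 4, 6, 12.
Subgroups by order — order 1: 1; order 2: 3; order 3: 4; order 4: 1; order 6: 0; order 12: 1.
Total: 1 + 3 + 4 + 1 + 0 + 1 = 10.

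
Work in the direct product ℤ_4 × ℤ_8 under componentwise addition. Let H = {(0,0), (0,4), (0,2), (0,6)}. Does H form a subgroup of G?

|H| = 4 divides |G| = 32, consistent with Lagrange.
H contains the identity, every element's inverse is in H, and H is closed under +: it is a subgroup.
In fact H = ⟨(0,2)⟩.

Yes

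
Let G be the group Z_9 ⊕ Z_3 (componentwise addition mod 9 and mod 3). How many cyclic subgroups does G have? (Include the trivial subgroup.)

8

A cyclic subgroup of order d is generated by each of its φ(d) elements of order d, so the cyclic subgroups of order d number (#elements of order d)/φ(d).
Cyclic subgroups by order — order 1: 1; order 3: 4; order 9: 3.
Total: 8.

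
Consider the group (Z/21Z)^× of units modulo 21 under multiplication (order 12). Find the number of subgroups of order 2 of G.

|G| = 12 and 2 | 12, so subgroups of order 2 are possible by Lagrange.
The subgroups of order 2 are: {1, 13}; {1, 20}; {1, 8}.
So G has 3 subgroups of order 2.

3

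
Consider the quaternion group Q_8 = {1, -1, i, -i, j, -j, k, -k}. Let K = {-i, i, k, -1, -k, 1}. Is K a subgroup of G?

No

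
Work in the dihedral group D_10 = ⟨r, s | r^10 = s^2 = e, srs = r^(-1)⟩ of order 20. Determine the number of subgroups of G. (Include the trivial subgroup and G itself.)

22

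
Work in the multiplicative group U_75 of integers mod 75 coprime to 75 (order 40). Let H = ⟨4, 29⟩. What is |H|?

20

|⟨4⟩| = 10 and |⟨29⟩| = 10, so |H| is a multiple of lcm(10, 10) = 10 and divides |G| = 40.
Closing under the operation: H = {1, 4, 11, 14, 16, 19, 26, 29, 31, 34, 41, 44, 46, 49, 56, 59, 61, 64, 71, 74}, so |H| = 20.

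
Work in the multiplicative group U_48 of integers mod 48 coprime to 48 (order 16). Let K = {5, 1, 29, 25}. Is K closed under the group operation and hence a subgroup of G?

Yes

|K| = 4 divides |G| = 16, consistent with Lagrange.
K contains the identity, every element's inverse is in K, and K is closed under ·: it is a subgroup.
In fact K = ⟨29⟩.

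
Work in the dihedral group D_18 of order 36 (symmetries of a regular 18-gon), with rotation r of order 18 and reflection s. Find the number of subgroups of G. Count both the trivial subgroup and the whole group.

|G| = 36, so by Lagrange every subgroup order divides 36. Divisors: 1, 2, 3, 4, 6, 9, 12, 18, 36.
Subgroups by order — order 1: 1; order 2: 19; order 3: 1; order 4: 9; order 6: 7; order 9: 1; order 12: 3; order 18: 3; order 36: 1.
Total: 1 + 19 + 1 + 9 + 7 + 1 + 3 + 3 + 1 = 45.

45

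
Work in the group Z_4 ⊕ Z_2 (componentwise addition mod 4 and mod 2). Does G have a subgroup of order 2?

Yes

2 | 8. A subgroup of order 2 is {(0,0), (0,1)}.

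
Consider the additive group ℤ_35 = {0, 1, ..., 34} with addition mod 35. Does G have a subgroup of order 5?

Yes

5 | 35. A subgroup of order 5 is {0, 7, 14, 21, 28}.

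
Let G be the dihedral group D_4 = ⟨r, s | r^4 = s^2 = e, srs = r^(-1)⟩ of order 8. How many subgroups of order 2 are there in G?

|G| = 8 and 2 | 8, so subgroups of order 2 are possible by Lagrange.
The subgroups of order 2 are: {e, r^2}; {e, r^2s}; {e, r^3s}; {e, rs}; … (5 in all).
So G has 5 subgroups of order 2.

5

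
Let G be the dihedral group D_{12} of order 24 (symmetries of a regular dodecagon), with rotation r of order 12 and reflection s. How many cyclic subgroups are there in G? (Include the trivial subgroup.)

Each element a generates a cyclic subgroup ⟨a⟩; distinct elements may generate the same one (a cyclic group of order d has φ(d) generators).
Cyclic subgroups by order — order 1: 1; order 2: 13; order 3: 1; order 4: 1; order 6: 1; order 12: 1.
Total: 18.

18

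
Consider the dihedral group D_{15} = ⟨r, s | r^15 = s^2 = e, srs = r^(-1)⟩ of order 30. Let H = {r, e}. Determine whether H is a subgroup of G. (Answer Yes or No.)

No

r ∈ H but its inverse r^14 ∉ H, so H is not a subgroup.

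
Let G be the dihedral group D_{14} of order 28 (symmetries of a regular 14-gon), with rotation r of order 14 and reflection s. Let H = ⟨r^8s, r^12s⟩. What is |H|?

14

|⟨r^8s⟩| = 2 and |⟨r^12s⟩| = 2, so |H| is a multiple of lcm(2, 2) = 2 and divides |G| = 28.
Closing under the operation: H = {e, r^2, r^4, r^6, r^8, r^10, r^12, s, r^2s, r^4s, r^6s, r^8s, r^10s, r^12s}, so |H| = 14.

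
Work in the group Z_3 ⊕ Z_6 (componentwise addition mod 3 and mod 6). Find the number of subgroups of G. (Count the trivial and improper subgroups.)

|G| = 18, so by Lagrange every subgroup order divides 18. Divisors: 1, 2, 3, 6, 9, 18.
Subgroups by order — order 1: 1; order 2: 1; order 3: 4; order 6: 4; order 9: 1; order 18: 1.
Total: 1 + 1 + 4 + 4 + 1 + 1 = 12.

12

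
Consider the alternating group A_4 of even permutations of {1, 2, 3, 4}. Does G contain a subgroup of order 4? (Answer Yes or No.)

Yes

4 | 12. A subgroup of order 4 is {e, (1 2)(3 4), (1 3)(2 4), (1 4)(2 3)}.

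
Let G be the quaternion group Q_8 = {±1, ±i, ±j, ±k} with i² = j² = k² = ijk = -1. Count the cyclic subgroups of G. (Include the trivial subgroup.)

A cyclic subgroup of order d is generated by each of its φ(d) elements of order d, so the cyclic subgroups of order d number (#elements of order d)/φ(d).
Cyclic subgroups by order — order 1: 1; order 2: 1; order 4: 3.
Total: 5.

5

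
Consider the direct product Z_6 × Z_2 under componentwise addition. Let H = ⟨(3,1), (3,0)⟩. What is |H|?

|⟨(3,1)⟩| = 2 and |⟨(3,0)⟩| = 2, so |H| is a multiple of lcm(2, 2) = 2 and divides |G| = 12.
Closing under the operation: H = {(0,0), (0,1), (3,0), (3,1)}, so |H| = 4.

4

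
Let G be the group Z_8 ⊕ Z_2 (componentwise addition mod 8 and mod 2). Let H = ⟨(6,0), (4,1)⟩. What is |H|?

8

|⟨(6,0)⟩| = 4 and |⟨(4,1)⟩| = 2, so |H| is a multiple of lcm(4, 2) = 4 and divides |G| = 16.
Closing under the operation: H = {(0,0), (0,1), (2,0), (2,1), (4,0), (4,1), (6,0), (6,1)}, so |H| = 8.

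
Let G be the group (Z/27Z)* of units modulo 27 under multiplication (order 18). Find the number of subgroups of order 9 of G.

1

|G| = 18 and 9 | 18, so subgroups of order 9 are possible by Lagrange.
The subgroups of order 9 are: {1, 4, 7, 10, 13, 16, 19, 22, 25}.
So G has 1 subgroup of order 9.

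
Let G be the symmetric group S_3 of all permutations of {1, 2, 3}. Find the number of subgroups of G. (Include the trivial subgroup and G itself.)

|G| = 6, so by Lagrange every subgroup order divides 6. Divisors: 1, 2, 3, 6.
Subgroups by order — order 1: 1; order 2: 3; order 3: 1; order 6: 1.
Total: 1 + 3 + 1 + 1 = 6.

6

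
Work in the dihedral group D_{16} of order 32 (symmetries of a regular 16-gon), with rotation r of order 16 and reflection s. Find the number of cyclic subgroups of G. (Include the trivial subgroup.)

Each element a generates a cyclic subgroup ⟨a⟩; distinct elements may generate the same one (a cyclic group of order d has φ(d) generators).
Cyclic subgroups by order — order 1: 1; order 2: 17; order 4: 1; order 8: 1; order 16: 1.
Total: 21.

21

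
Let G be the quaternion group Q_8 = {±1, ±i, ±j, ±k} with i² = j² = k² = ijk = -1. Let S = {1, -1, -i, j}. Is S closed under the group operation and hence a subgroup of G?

-i ∈ S but its inverse i ∉ S, so S is not a subgroup.

No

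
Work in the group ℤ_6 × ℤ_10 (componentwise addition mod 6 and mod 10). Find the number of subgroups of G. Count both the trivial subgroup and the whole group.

20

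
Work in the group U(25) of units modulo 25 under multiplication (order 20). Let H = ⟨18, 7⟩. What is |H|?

|⟨18⟩| = 4 and |⟨7⟩| = 4, so |H| is a multiple of lcm(4, 4) = 4 and divides |G| = 20.
Closing under the operation: H = {1, 7, 18, 24}, so |H| = 4.

4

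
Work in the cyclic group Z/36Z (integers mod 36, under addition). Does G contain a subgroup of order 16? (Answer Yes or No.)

No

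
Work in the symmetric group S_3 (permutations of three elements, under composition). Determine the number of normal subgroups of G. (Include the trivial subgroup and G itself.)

3

G has 6 subgroups. Checking conjugation-invariance by order — order 1: 1/1 normal; order 2: 0/3 normal; order 3: 1/1 normal; order 6: 1/1 normal.
Total normal subgroups: 3.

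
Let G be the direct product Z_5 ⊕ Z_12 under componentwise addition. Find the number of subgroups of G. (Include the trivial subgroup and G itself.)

12

|G| = 60, so by Lagrange every subgroup order divides 60. Divisors: 1, 2, 3, 4, 5, 6, 10, 12, 15, 20, 30, 60.
Subgroups by order — order 1: 1; order 2: 1; order 3: 1; order 4: 1; order 5: 1; order 6: 1; order 10: 1; order 12: 1; order 15: 1; order 20: 1; order 30: 1; order 60: 1.
Total: 1 + 1 + 1 + 1 + 1 + 1 + 1 + 1 + 1 + 1 + 1 + 1 = 12.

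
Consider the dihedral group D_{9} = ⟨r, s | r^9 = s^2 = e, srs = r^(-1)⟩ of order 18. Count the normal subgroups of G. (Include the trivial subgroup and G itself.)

G has 16 subgroups. Checking conjugation-invariance by order — order 1: 1/1 normal; order 2: 0/9 normal; order 3: 1/1 normal; order 6: 0/3 normal; order 9: 1/1 normal; order 18: 1/1 normal.
Total normal subgroups: 4.

4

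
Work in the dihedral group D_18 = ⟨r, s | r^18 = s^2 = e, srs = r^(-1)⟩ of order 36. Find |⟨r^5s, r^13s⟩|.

|⟨r^5s⟩| = 2 and |⟨r^13s⟩| = 2, so |H| is a multiple of lcm(2, 2) = 2 and divides |G| = 36.
Closing under the operation: H = {e, r^2, r^4, r^6, r^8, r^10, r^12, r^14, r^16, rs, r^3s, r^5s, r^7s, r^9s, r^11s, r^13s, r^15s, r^17s}, so |H| = 18.

18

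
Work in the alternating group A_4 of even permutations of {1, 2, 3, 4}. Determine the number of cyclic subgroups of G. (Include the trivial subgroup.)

Each element a generates a cyclic subgroup ⟨a⟩; distinct elements may generate the same one (a cyclic group of order d has φ(d) generators).
Cyclic subgroups by order — order 1: 1; order 2: 3; order 3: 4.
Total: 8.

8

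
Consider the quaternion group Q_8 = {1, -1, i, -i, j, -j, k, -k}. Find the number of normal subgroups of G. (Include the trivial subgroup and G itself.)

G has 6 subgroups. Checking conjugation-invariance by order — order 1: 1/1 normal; order 2: 1/1 normal; order 4: 3/3 normal; order 8: 1/1 normal.
Total normal subgroups: 6.

6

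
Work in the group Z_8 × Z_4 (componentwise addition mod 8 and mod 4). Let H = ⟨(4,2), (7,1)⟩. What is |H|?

|⟨(4,2)⟩| = 2 and |⟨(7,1)⟩| = 8, so |H| is a multiple of lcm(2, 8) = 8 and divides |G| = 32.
Closing under the operation: H = {(0,0), (0,2), (1,1), (1,3), (2,0), (2,2), (3,1), (3,3), (4,0), (4,2), (5,1), (5,3), (6,0), (6,2), (7,1), (7,3)}, so |H| = 16.

16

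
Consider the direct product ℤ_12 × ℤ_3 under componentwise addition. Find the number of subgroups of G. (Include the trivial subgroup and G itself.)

18

|G| = 36, so by Lagrange every subgroup order divides 36. Divisors: 1, 2, 3, 4, 6, 9, 12, 18, 36.
Subgroups by order — order 1: 1; order 2: 1; order 3: 4; order 4: 1; order 6: 4; order 9: 1; order 12: 4; order 18: 1; order 36: 1.
Total: 1 + 1 + 4 + 1 + 4 + 1 + 4 + 1 + 1 = 18.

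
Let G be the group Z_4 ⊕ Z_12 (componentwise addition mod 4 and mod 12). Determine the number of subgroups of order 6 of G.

3

|G| = 48 and 6 | 48, so subgroups of order 6 are possible by Lagrange.
The subgroups of order 6 are: {(0,0), (0,2), (0,4), (0,6), (0,8), (0,10)}; {(0,0), (0,4), (0,8), (2,0), (2,4), (2,8)}; {(0,0), (0,4), (0,8), (2,2), (2,6), (2,10)}.
So G has 3 subgroups of order 6.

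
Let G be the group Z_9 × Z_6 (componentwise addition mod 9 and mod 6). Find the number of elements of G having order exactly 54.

0

An element (a,b) has order lcm(ord(a), ord(b)); count pairs with lcm equal to 54.
Enumerating gives 0 such elements.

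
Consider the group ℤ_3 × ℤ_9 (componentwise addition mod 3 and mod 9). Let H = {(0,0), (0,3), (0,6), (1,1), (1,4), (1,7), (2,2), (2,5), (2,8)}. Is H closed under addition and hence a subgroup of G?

|H| = 9 divides |G| = 27, consistent with Lagrange.
H contains the identity, every element's inverse is in H, and H is closed under +: it is a subgroup.
In fact H = ⟨(1,1)⟩.

Yes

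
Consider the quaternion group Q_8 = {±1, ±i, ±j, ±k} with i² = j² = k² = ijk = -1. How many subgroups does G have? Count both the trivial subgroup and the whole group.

6

|G| = 8, so by Lagrange every subgroup order divides 8. Divisors: 1, 2, 4, 8.
Subgroups by order — order 1: 1; order 2: 1; order 4: 3; order 8: 1.
Total: 1 + 1 + 3 + 1 = 6.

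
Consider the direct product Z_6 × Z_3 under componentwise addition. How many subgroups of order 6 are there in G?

|G| = 18 and 6 | 18, so subgroups of order 6 are possible by Lagrange.
The subgroups of order 6 are: {(0,0), (0,1), (0,2), (3,0), (3,1), (3,2)}; {(0,0), (1,0), (2,0), (3,0), (4,0), (5,0)}; {(0,0), (1,1), (2,2), (3,0), (4,1), (5,2)}; {(0,0), (1,2), (2,1), (3,0), (4,2), (5,1)}.
So G has 4 subgroups of order 6.

4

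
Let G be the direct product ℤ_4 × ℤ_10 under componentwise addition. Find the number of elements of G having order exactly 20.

An element (a,b) has order lcm(ord(a), ord(b)); count pairs with lcm equal to 20.
Enumerating gives 16 such elements.

16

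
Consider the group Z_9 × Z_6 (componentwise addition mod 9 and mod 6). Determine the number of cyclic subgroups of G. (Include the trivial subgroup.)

16

A cyclic subgroup of order d is generated by each of its φ(d) elements of order d, so the cyclic subgroups of order d number (#elements of order d)/φ(d).
Cyclic subgroups by order — order 1: 1; order 2: 1; order 3: 4; order 6: 4; order 9: 3; order 18: 3.
Total: 16.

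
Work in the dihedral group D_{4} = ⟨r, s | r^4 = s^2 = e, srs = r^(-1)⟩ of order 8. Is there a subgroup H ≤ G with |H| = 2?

Yes

2 | 8. A subgroup of order 2 is {e, r^2}.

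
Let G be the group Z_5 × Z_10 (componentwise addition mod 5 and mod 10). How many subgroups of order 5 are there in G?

6

|G| = 50 and 5 | 50, so subgroups of order 5 are possible by Lagrange.
The subgroups of order 5 are: {(0,0), (0,2), (0,4), (0,6), (0,8)}; {(0,0), (1,0), (2,0), (3,0), (4,0)}; {(0,0), (1,2), (2,4), (3,6), (4,8)}; {(0,0), (1,4), (2,8), (3,2), (4,6)}; … (6 in all).
So G has 6 subgroups of order 5.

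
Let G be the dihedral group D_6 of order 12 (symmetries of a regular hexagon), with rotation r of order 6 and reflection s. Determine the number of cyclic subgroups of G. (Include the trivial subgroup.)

10

A cyclic subgroup of order d is generated by each of its φ(d) elements of order d, so the cyclic subgroups of order d number (#elements of order d)/φ(d).
Cyclic subgroups by order — order 1: 1; order 2: 7; order 3: 1; order 6: 1.
Total: 10.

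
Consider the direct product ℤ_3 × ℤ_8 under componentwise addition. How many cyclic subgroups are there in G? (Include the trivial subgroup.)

8

Each element a generates a cyclic subgroup ⟨a⟩; distinct elements may generate the same one (a cyclic group of order d has φ(d) generators).
Cyclic subgroups by order — order 1: 1; order 2: 1; order 3: 1; order 4: 1; order 6: 1; order 8: 1; order 12: 1; order 24: 1.
Total: 8.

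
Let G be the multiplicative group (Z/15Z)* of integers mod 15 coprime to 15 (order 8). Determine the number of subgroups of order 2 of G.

|G| = 8 and 2 | 8, so subgroups of order 2 are possible by Lagrange.
The subgroups of order 2 are: {1, 11}; {1, 14}; {1, 4}.
So G has 3 subgroups of order 2.

3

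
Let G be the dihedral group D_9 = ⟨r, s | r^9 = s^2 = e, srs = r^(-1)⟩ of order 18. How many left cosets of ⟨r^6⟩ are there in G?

6

|⟨r^6⟩| = 3 and |G| = 18.
By Lagrange, [G : H] = |G|/|H| = 18/3 = 6.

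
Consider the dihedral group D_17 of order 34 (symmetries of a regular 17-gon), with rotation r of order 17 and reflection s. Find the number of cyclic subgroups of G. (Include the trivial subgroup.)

Each element a generates a cyclic subgroup ⟨a⟩; distinct elements may generate the same one (a cyclic group of order d has φ(d) generators).
Cyclic subgroups by order — order 1: 1; order 2: 17; order 17: 1.
Total: 19.

19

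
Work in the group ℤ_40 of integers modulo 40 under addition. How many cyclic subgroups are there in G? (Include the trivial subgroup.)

8

Each element a generates a cyclic subgroup ⟨a⟩; distinct elements may generate the same one (a cyclic group of order d has φ(d) generators).
Cyclic subgroups by order — order 1: 1; order 2: 1; order 4: 1; order 5: 1; order 8: 1; order 10: 1; order 20: 1; order 40: 1.
Total: 8.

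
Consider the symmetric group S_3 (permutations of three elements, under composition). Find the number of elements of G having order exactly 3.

The elements of order 3 are: (1 2 3), (1 3 2).
That's 2.

2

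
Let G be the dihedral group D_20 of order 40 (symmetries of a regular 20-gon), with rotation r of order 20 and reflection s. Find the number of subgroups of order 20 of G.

3

|G| = 40 and 20 | 40, so subgroups of order 20 are possible by Lagrange.
The subgroups of order 20 are: {e, r, r^2, r^3, r^4, r^5, r^6, r^7, r^8, r^9, r^10, r^11, r^12, r^13, r^14, r^15, r^16, r^17, r^18, r^19}; {e, r^2, r^4, r^6, r^8, r^10, r^12, r^14, r^16, r^18, s, r^2s, r^4s, r^6s, r^8s, r^10s, r^12s, r^14s, r^16s, r^18s}; {e, r^2, r^4, r^6, r^8, r^10, r^12, r^14, r^16, r^18, rs, r^3s, r^5s, r^7s, r^9s, r^11s, r^13s, r^15s, r^17s, r^19s}.
So G has 3 subgroups of order 20.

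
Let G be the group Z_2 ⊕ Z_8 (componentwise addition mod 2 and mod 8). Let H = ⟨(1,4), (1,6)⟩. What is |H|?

8

|⟨(1,4)⟩| = 2 and |⟨(1,6)⟩| = 4, so |H| is a multiple of lcm(2, 4) = 4 and divides |G| = 16.
Closing under the operation: H = {(0,0), (0,2), (0,4), (0,6), (1,0), (1,2), (1,4), (1,6)}, so |H| = 8.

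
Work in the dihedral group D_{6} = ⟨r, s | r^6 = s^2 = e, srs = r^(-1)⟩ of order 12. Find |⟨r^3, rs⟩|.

|⟨r^3⟩| = 2 and |⟨rs⟩| = 2, so |H| is a multiple of lcm(2, 2) = 2 and divides |G| = 12.
Closing under the operation: H = {e, r^3, rs, r^4s}, so |H| = 4.

4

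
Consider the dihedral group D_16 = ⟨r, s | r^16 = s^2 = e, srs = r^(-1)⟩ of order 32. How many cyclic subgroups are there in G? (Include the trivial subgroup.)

21

Each element a generates a cyclic subgroup ⟨a⟩; distinct elements may generate the same one (a cyclic group of order d has φ(d) generators).
Cyclic subgroups by order — order 1: 1; order 2: 17; order 4: 1; order 8: 1; order 16: 1.
Total: 21.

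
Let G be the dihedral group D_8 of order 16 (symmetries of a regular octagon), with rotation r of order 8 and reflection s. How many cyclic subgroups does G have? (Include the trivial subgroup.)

Each element a generates a cyclic subgroup ⟨a⟩; distinct elements may generate the same one (a cyclic group of order d has φ(d) generators).
Cyclic subgroups by order — order 1: 1; order 2: 9; order 4: 1; order 8: 1.
Total: 12.

12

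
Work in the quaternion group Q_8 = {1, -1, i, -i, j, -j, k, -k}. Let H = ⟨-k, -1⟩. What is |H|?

4

|⟨-k⟩| = 4 and |⟨-1⟩| = 2, so |H| is a multiple of lcm(4, 2) = 4 and divides |G| = 8.
Closing under the operation: H = {1, -1, k, -k}, so |H| = 4.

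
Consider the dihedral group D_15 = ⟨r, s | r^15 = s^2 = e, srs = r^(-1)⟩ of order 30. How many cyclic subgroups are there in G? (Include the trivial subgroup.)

19

Each element a generates a cyclic subgroup ⟨a⟩; distinct elements may generate the same one (a cyclic group of order d has φ(d) generators).
Cyclic subgroups by order — order 1: 1; order 2: 15; order 3: 1; order 5: 1; order 15: 1.
Total: 19.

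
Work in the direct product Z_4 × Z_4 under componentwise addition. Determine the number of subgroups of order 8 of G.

3

|G| = 16 and 8 | 16, so subgroups of order 8 are possible by Lagrange.
The subgroups of order 8 are: {(0,0), (0,1), (0,2), (0,3), (2,0), (2,1), (2,2), (2,3)}; {(0,0), (0,2), (1,0), (1,2), (2,0), (2,2), (3,0), (3,2)}; {(0,0), (0,2), (1,1), (1,3), (2,0), (2,2), (3,1), (3,3)}.
So G has 3 subgroups of order 8.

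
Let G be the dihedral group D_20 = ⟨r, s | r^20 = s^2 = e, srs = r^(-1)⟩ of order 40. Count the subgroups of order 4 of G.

11

|G| = 40 and 4 | 40, so subgroups of order 4 are possible by Lagrange.
The subgroups of order 4 are: {e, r^10, s, r^10s}; {e, r^10, rs, r^11s}; {e, r^10, r^2s, r^12s}; {e, r^10, r^3s, r^13s}; … (11 in all).
So G has 11 subgroups of order 4.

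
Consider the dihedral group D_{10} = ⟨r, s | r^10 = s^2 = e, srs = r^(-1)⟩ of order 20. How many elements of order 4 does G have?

No element of G has order 4 (even though 4 | 20).

0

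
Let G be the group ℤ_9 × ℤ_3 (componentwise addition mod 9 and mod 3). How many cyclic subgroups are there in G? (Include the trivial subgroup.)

Group the elements of G by the cyclic subgroup they generate; each cyclic subgroup of order d accounts for φ(d) elements.
Cyclic subgroups by order — order 1: 1; order 3: 4; order 9: 3.
Total: 8.

8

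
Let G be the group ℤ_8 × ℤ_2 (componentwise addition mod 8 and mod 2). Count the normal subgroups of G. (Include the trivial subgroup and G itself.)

11

G is abelian, so every subgroup is normal.
G has 11 subgroups in total, hence 11 normal subgroups.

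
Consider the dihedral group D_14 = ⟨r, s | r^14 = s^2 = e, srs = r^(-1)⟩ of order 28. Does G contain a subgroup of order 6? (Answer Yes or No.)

6 does not divide |G| = 28, so by Lagrange no subgroup of order 6 exists.

No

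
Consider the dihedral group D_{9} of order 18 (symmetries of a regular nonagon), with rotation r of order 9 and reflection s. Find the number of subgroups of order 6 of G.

3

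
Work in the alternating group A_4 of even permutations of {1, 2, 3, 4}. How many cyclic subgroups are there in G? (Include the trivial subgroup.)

Each element a generates a cyclic subgroup ⟨a⟩; distinct elements may generate the same one (a cyclic group of order d has φ(d) generators).
Cyclic subgroups by order — order 1: 1; order 2: 3; order 3: 4.
Total: 8.

8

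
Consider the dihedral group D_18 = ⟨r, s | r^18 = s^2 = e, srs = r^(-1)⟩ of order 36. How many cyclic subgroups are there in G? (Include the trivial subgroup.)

Group the elements of G by the cyclic subgroup they generate; each cyclic subgroup of order d accounts for φ(d) elements.
Cyclic subgroups by order — order 1: 1; order 2: 19; order 3: 1; order 6: 1; order 9: 1; order 18: 1.
Total: 24.

24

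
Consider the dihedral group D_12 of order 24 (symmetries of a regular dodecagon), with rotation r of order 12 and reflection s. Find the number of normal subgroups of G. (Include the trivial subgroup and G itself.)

9

G has 34 subgroups. Checking conjugation-invariance by order — order 1: 1/1 normal; order 2: 1/13 normal; order 3: 1/1 normal; order 4: 1/7 normal; order 6: 1/5 normal; order 8: 0/3 normal; order 12: 3/3 normal; order 24: 1/1 normal.
Total normal subgroups: 9.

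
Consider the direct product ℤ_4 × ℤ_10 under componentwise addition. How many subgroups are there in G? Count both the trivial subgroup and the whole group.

|G| = 40, so by Lagrange every subgroup order divides 40. Divisors: 1, 2, 4, 5, 8, 10, 20, 40.
Subgroups by order — order 1: 1; order 2: 3; order 4: 3; order 5: 1; order 8: 1; order 10: 3; order 20: 3; order 40: 1.
Total: 1 + 3 + 3 + 1 + 1 + 3 + 3 + 1 = 16.

16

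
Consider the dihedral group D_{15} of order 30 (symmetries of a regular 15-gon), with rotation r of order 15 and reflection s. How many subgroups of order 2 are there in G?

|G| = 30 and 2 | 30, so subgroups of order 2 are possible by Lagrange.
The subgroups of order 2 are: {e, r^10s}; {e, r^11s}; {e, r^12s}; {e, r^13s}; … (15 in all).
So G has 15 subgroups of order 2.

15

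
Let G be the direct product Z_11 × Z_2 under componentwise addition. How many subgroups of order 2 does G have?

|G| = 22 and 2 | 22, so subgroups of order 2 are possible by Lagrange.
The subgroups of order 2 are: {(0,0), (0,1)}.
So G has 1 subgroup of order 2.

1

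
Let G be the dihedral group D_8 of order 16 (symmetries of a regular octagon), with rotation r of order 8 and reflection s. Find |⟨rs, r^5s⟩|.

4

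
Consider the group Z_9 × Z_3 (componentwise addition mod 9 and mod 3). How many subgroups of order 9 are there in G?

|G| = 27 and 9 | 27, so subgroups of order 9 are possible by Lagrange.
The subgroups of order 9 are: {(0,0), (0,1), (0,2), (3,0), (3,1), (3,2), (6,0), (6,1), (6,2)}; {(0,0), (1,0), (2,0), (3,0), (4,0), (5,0), (6,0), (7,0), (8,0)}; {(0,0), (1,1), (2,2), (3,0), (4,1), (5,2), (6,0), (7,1), (8,2)}; {(0,0), (1,2), (2,1), (3,0), (4,2), (5,1), (6,0), (7,2), (8,1)}.
So G has 4 subgroups of order 9.

4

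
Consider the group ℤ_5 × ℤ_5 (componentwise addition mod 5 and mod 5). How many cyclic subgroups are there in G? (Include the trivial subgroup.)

7

Group the elements of G by the cyclic subgroup they generate; each cyclic subgroup of order d accounts for φ(d) elements.
Cyclic subgroups by order — order 1: 1; order 5: 6.
Total: 7.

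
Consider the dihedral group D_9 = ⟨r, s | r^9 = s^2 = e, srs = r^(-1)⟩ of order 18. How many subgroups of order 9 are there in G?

1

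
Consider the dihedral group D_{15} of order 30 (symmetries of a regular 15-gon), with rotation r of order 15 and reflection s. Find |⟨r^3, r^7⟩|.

|⟨r^3⟩| = 5 and |⟨r^7⟩| = 15, so |H| is a multiple of lcm(5, 15) = 15 and divides |G| = 30.
Closing under the operation: H = {e, r, r^2, r^3, r^4, r^5, r^6, r^7, r^8, r^9, r^10, r^11, r^12, r^13, r^14}, so |H| = 15.

15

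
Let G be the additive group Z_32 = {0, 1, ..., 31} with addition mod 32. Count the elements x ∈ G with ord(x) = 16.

8

In a cyclic group of order 32, the number of elements of order d (for d | 32) is φ(d).
φ(16) = 8.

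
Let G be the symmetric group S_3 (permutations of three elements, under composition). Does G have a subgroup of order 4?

4 does not divide |G| = 6, so by Lagrange no subgroup of order 4 exists.

No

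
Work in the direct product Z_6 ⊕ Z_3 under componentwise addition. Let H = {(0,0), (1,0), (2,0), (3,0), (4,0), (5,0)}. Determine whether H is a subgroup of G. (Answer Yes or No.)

Yes

|H| = 6 divides |G| = 18, consistent with Lagrange.
H contains the identity, every element's inverse is in H, and H is closed under +: it is a subgroup.
In fact H = ⟨(5,0)⟩.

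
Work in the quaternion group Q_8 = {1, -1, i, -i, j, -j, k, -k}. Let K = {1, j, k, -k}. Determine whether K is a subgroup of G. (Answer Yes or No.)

j ∈ K but its inverse -j ∉ K, so K is not a subgroup.

No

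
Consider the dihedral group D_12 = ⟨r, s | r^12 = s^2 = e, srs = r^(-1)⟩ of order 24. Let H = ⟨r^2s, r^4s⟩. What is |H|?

12

|⟨r^2s⟩| = 2 and |⟨r^4s⟩| = 2, so |H| is a multiple of lcm(2, 2) = 2 and divides |G| = 24.
Closing under the operation: H = {e, r^2, r^4, r^6, r^8, r^10, s, r^2s, r^4s, r^6s, r^8s, r^10s}, so |H| = 12.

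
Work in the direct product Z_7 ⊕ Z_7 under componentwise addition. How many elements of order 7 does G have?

48

An element (a,b) has order lcm(ord(a), ord(b)); count pairs with lcm equal to 7.
Enumerating gives 48 such elements.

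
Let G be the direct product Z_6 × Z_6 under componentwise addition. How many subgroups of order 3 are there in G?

4

|G| = 36 and 3 | 36, so subgroups of order 3 are possible by Lagrange.
The subgroups of order 3 are: {(0,0), (0,2), (0,4)}; {(0,0), (2,0), (4,0)}; {(0,0), (2,2), (4,4)}; {(0,0), (2,4), (4,2)}.
So G has 4 subgroups of order 3.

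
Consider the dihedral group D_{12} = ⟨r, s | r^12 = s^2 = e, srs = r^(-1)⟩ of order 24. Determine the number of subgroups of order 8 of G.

3

|G| = 24 and 8 | 24, so subgroups of order 8 are possible by Lagrange.
The subgroups of order 8 are: {e, r^3, r^6, r^9, rs, r^4s, r^7s, r^10s}; {e, r^3, r^6, r^9, r^2s, r^5s, r^8s, r^11s}; {e, r^3, r^6, r^9, s, r^3s, r^6s, r^9s}.
So G has 3 subgroups of order 8.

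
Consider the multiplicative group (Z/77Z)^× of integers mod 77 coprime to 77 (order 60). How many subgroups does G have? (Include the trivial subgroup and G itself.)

|G| = 60, so by Lagrange every subgroup order divides 60. Divisors: 1, 2, 3, 4, 5, 6, 10, 12, 15, 20, 30, 60.
Subgroups by order — order 1: 1; order 2: 3; order 3: 1; order 4: 1; order 5: 1; order 6: 3; order 10: 3; order 12: 1; order 15: 1; order 20: 1; order 30: 3; order 60: 1.
Total: 1 + 3 + 1 + 1 + 1 + 3 + 3 + 1 + 1 + 1 + 3 + 1 = 20.

20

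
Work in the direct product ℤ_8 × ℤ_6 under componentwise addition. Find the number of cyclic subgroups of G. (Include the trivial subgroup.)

16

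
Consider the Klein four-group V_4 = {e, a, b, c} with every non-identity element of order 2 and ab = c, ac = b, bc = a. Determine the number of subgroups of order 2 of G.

|G| = 4 and 2 | 4, so subgroups of order 2 are possible by Lagrange.
The subgroups of order 2 are: {e, a}; {e, b}; {e, c}.
So G has 3 subgroups of order 2.

3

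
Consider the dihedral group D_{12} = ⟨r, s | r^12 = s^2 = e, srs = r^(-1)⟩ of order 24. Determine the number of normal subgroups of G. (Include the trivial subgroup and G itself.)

G has 34 subgroups. Checking conjugation-invariance by order — order 1: 1/1 normal; order 2: 1/13 normal; order 3: 1/1 normal; order 4: 1/7 normal; order 6: 1/5 normal; order 8: 0/3 normal; order 12: 3/3 normal; order 24: 1/1 normal.
Total normal subgroups: 9.

9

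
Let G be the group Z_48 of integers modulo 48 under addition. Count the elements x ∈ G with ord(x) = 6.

2

In a cyclic group of order 48, the number of elements of order d (for d | 48) is φ(d).
φ(6) = 2.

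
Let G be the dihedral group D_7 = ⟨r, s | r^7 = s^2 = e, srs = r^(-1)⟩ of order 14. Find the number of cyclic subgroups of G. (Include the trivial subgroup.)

Each element a generates a cyclic subgroup ⟨a⟩; distinct elements may generate the same one (a cyclic group of order d has φ(d) generators).
Cyclic subgroups by order — order 1: 1; order 2: 7; order 7: 1.
Total: 9.

9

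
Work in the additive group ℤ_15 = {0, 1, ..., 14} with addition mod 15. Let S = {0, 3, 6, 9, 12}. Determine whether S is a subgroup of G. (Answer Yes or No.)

|S| = 5 divides |G| = 15, consistent with Lagrange.
S contains the identity, every element's inverse is in S, and S is closed under +: it is a subgroup.
In fact S = ⟨3⟩.

Yes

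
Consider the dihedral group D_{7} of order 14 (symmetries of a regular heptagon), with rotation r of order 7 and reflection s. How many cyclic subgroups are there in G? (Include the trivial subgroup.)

9

Each element a generates a cyclic subgroup ⟨a⟩; distinct elements may generate the same one (a cyclic group of order d has φ(d) generators).
Cyclic subgroups by order — order 1: 1; order 2: 7; order 7: 1.
Total: 9.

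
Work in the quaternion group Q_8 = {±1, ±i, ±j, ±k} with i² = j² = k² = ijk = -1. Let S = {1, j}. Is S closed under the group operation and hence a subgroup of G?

j ∈ S but its inverse -j ∉ S, so S is not a subgroup.

No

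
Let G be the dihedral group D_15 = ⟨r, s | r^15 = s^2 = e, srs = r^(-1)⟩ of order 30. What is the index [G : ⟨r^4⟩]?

2

|⟨r^4⟩| = 15 and |G| = 30.
By Lagrange, [G : H] = |G|/|H| = 30/15 = 2.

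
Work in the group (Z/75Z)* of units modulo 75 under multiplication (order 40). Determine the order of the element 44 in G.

10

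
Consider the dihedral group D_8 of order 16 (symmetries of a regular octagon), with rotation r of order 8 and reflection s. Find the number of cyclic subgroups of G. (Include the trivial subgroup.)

Each element a generates a cyclic subgroup ⟨a⟩; distinct elements may generate the same one (a cyclic group of order d has φ(d) generators).
Cyclic subgroups by order — order 1: 1; order 2: 9; order 4: 1; order 8: 1.
Total: 12.

12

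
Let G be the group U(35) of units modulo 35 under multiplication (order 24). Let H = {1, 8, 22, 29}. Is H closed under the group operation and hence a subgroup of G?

|H| = 4 divides |G| = 24, consistent with Lagrange.
H contains the identity, every element's inverse is in H, and H is closed under ·: it is a subgroup.
In fact H = ⟨8⟩.

Yes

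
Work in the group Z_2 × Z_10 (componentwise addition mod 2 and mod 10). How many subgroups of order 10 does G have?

3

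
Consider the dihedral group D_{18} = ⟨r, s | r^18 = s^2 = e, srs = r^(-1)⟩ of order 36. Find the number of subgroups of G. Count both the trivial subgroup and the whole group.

|G| = 36, so by Lagrange every subgroup order divides 36. Divisors: 1, 2, 3, 4, 6, 9, 12, 18, 36.
Subgroups by order — order 1: 1; order 2: 19; order 3: 1; order 4: 9; order 6: 7; order 9: 1; order 12: 3; order 18: 3; order 36: 1.
Total: 1 + 19 + 1 + 9 + 7 + 1 + 3 + 3 + 1 = 45.

45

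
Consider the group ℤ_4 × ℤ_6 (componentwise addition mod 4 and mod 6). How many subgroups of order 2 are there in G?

3

|G| = 24 and 2 | 24, so subgroups of order 2 are possible by Lagrange.
The subgroups of order 2 are: {(0,0), (0,3)}; {(0,0), (2,0)}; {(0,0), (2,3)}.
So G has 3 subgroups of order 2.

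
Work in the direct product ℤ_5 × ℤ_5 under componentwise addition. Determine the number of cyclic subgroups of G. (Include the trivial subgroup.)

7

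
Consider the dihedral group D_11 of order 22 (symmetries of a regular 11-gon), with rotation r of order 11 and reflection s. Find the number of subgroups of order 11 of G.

|G| = 22 and 11 | 22, so subgroups of order 11 are possible by Lagrange.
The subgroups of order 11 are: {e, r, r^2, r^3, r^4, r^5, r^6, r^7, r^8, r^9, r^10}.
So G has 1 subgroup of order 11.

1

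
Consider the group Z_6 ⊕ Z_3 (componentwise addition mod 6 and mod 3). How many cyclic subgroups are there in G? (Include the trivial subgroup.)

10

Group the elements of G by the cyclic subgroup they generate; each cyclic subgroup of order d accounts for φ(d) elements.
Cyclic subgroups by order — order 1: 1; order 2: 1; order 3: 4; order 6: 4.
Total: 10.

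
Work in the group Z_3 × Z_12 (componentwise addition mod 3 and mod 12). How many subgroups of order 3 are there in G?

|G| = 36 and 3 | 36, so subgroups of order 3 are possible by Lagrange.
The subgroups of order 3 are: {(0,0), (0,4), (0,8)}; {(0,0), (1,0), (2,0)}; {(0,0), (1,4), (2,8)}; {(0,0), (1,8), (2,4)}.
So G has 4 subgroups of order 3.

4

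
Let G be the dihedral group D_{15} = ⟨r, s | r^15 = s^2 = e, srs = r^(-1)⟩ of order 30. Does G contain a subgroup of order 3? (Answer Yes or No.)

3 | 30. A subgroup of order 3 is {e, r^5, r^10}.

Yes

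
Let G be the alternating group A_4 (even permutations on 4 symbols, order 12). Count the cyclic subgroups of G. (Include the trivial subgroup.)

8

A cyclic subgroup of order d is generated by each of its φ(d) elements of order d, so the cyclic subgroups of order d number (#elements of order d)/φ(d).
Cyclic subgroups by order — order 1: 1; order 2: 3; order 3: 4.
Total: 8.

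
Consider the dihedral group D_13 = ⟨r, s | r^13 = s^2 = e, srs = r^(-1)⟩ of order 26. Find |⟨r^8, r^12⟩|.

|⟨r^8⟩| = 13 and |⟨r^12⟩| = 13, so |H| is a multiple of lcm(13, 13) = 13 and divides |G| = 26.
Closing under the operation: H = {e, r, r^2, r^3, r^4, r^5, r^6, r^7, r^8, r^9, r^10, r^11, r^12}, so |H| = 13.

13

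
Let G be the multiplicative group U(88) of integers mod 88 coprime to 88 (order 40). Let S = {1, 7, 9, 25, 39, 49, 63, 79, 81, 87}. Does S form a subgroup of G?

Yes

|S| = 10 divides |G| = 40, consistent with Lagrange.
S contains the identity, every element's inverse is in S, and S is closed under ·: it is a subgroup.
In fact S = ⟨7⟩.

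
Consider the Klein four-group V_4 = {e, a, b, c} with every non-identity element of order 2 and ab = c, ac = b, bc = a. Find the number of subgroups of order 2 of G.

|G| = 4 and 2 | 4, so subgroups of order 2 are possible by Lagrange.
The subgroups of order 2 are: {e, a}; {e, b}; {e, c}.
So G has 3 subgroups of order 2.

3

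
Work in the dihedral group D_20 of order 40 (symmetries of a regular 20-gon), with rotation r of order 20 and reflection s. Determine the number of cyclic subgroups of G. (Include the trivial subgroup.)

26

Group the elements of G by the cyclic subgroup they generate; each cyclic subgroup of order d accounts for φ(d) elements.
Cyclic subgroups by order — order 1: 1; order 2: 21; order 4: 1; order 5: 1; order 10: 1; order 20: 1.
Total: 26.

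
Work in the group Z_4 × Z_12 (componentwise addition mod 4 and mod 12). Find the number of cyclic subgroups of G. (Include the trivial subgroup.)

Each element a generates a cyclic subgroup ⟨a⟩; distinct elements may generate the same one (a cyclic group of order d has φ(d) generators).
Cyclic subgroups by order — order 1: 1; order 2: 3; order 3: 1; order 4: 6; order 6: 3; order 12: 6.
Total: 20.

20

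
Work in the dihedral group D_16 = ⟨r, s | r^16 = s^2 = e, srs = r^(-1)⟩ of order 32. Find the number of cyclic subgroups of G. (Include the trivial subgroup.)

21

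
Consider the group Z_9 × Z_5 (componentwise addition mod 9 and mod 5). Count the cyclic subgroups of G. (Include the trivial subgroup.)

6

Each element a generates a cyclic subgroup ⟨a⟩; distinct elements may generate the same one (a cyclic group of order d has φ(d) generators).
Cyclic subgroups by order — order 1: 1; order 3: 1; order 5: 1; order 9: 1; order 15: 1; order 45: 1.
Total: 6.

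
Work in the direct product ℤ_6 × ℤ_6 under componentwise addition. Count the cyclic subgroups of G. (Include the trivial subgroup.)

20

Group the elements of G by the cyclic subgroup they generate; each cyclic subgroup of order d accounts for φ(d) elements.
Cyclic subgroups by order — order 1: 1; order 2: 3; order 3: 4; order 6: 12.
Total: 20.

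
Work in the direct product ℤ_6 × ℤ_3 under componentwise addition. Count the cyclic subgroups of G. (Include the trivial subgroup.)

10

A cyclic subgroup of order d is generated by each of its φ(d) elements of order d, so the cyclic subgroups of order d number (#elements of order d)/φ(d).
Cyclic subgroups by order — order 1: 1; order 2: 1; order 3: 4; order 6: 4.
Total: 10.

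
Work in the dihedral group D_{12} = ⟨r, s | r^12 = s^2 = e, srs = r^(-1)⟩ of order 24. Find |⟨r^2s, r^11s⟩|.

|⟨r^2s⟩| = 2 and |⟨r^11s⟩| = 2, so |H| is a multiple of lcm(2, 2) = 2 and divides |G| = 24.
Closing under the operation: H = {e, r^3, r^6, r^9, r^2s, r^5s, r^8s, r^11s}, so |H| = 8.

8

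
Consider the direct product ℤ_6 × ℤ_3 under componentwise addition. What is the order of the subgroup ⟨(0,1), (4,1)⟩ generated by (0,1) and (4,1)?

|⟨(0,1)⟩| = 3 and |⟨(4,1)⟩| = 3, so |H| is a multiple of lcm(3, 3) = 3 and divides |G| = 18.
Closing under the operation: H = {(0,0), (0,1), (0,2), (2,0), (2,1), (2,2), (4,0), (4,1), (4,2)}, so |H| = 9.

9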